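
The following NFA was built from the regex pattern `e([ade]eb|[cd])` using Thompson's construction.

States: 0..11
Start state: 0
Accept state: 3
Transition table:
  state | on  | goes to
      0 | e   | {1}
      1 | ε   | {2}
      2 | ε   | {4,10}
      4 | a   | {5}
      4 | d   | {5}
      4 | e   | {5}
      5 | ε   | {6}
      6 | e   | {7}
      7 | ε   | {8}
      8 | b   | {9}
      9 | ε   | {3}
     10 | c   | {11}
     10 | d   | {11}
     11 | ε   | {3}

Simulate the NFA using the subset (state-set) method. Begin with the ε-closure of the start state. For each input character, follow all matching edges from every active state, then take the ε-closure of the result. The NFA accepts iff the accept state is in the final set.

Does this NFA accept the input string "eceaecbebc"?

Answer: REJECT

Derivation:
S₀ = ε-closure({0}) = {0}
'e' @ 1: {1,2,4,10}
'c' @ 2: {3,11}  ✓accept
'e' @ 3: {}  — dead — no transitions
rest 'aecbebc' ignored (set empty)
after full input: {}  (accept=3 not in)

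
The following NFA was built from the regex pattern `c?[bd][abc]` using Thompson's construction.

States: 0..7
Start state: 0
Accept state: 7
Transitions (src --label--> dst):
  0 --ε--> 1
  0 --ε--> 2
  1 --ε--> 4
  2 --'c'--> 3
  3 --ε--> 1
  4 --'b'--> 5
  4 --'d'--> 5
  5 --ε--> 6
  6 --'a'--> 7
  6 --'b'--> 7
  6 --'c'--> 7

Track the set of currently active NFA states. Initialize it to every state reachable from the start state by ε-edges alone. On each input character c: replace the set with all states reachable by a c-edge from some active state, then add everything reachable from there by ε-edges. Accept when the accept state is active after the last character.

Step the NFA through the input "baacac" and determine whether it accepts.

Answer: REJECT

Steps:
S₀ = ε-closure({0}) = {0,1,2,4}
'b' @ 1: {5,6}
'a' @ 2: {7}  [accepting]
'a' @ 3: {}  — dead — no transitions
rest 'cac' ignored (set empty)
after full input: {}  (accept=7 not in)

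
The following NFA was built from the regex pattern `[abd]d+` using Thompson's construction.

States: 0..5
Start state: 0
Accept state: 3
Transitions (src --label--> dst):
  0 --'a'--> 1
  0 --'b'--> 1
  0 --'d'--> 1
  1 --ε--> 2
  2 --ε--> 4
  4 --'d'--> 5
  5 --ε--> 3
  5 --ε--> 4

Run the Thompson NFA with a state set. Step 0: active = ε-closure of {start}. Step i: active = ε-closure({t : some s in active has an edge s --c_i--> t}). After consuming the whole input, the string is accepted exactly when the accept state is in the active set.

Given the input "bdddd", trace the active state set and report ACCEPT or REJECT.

Answer: ACCEPT

Trace:
S₀ = ε-closure({0}) = {0}
'b' @ 1: {1,2,4}
'd' @ 2: {3,4,5}  [accepting]
'd' @ 3: {3,4,5}  [accepting]
'd' @ 4: {3,4,5}  [accepting]
'd' @ 5: {3,4,5}  [accepting]
final: {3,4,5}; accept 3 in set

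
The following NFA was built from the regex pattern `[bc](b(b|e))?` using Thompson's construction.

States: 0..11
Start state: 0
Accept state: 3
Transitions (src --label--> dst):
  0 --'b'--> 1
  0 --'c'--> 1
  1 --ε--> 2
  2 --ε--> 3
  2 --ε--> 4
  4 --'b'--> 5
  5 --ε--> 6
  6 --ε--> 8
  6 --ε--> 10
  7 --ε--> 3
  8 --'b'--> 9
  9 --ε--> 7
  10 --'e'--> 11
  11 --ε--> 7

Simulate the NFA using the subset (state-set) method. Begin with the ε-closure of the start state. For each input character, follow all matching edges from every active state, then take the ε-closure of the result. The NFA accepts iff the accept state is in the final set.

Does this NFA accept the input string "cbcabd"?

Answer: REJECT

Derivation:
initial (ε-close {0}): {0}
'c' @ 1: {1,2,3,4}  [accepting]
'b' @ 2: {5,6,8,10}
'c' @ 3: {}  — state set empty
rest 'abd' ignored (set empty)
final: {}; accept 3 not in set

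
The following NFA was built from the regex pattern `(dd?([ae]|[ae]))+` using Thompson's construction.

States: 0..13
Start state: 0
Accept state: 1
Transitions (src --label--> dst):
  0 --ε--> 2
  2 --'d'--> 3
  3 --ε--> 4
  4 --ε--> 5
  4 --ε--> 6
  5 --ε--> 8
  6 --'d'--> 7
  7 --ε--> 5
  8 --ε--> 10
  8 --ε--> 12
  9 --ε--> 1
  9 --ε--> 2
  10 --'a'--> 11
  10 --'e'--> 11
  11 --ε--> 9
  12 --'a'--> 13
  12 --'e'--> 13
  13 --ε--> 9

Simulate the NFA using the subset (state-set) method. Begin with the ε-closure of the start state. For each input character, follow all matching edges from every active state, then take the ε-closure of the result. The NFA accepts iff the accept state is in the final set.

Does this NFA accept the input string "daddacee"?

S₀ = ε-closure({0}) = {0,2}
'd' @ 1: {3,4,5,6,8,10,12}
'a' @ 2: {1,2,9,11,13}  [accepting]
'd' @ 3: {3,4,5,6,8,10,12}
'd' @ 4: {5,7,8,10,12}
'a' @ 5: {1,2,9,11,13}  [accepting]
'c' @ 6: {}  — dead — no transitions
rest 'ee' ignored (set empty)
final: {}; accept 1 not in set

Answer: REJECT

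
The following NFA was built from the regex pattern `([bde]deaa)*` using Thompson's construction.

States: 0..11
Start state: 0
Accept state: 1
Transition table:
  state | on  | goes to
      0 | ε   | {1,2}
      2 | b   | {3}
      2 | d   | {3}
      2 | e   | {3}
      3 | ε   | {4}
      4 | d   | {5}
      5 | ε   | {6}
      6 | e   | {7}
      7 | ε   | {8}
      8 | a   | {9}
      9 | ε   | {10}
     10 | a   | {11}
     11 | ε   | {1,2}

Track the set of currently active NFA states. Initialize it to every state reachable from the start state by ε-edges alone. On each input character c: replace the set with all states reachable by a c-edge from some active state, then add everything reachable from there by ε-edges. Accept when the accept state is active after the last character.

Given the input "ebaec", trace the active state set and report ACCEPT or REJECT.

Answer: REJECT

Trace:
initial (ε-close {0}): {0,1,2}
'e' @ 1: {3,4}
'b' @ 2: {}  — state set empty
rest 'aec' ignored (set empty)
final: {}; accept 1 not in set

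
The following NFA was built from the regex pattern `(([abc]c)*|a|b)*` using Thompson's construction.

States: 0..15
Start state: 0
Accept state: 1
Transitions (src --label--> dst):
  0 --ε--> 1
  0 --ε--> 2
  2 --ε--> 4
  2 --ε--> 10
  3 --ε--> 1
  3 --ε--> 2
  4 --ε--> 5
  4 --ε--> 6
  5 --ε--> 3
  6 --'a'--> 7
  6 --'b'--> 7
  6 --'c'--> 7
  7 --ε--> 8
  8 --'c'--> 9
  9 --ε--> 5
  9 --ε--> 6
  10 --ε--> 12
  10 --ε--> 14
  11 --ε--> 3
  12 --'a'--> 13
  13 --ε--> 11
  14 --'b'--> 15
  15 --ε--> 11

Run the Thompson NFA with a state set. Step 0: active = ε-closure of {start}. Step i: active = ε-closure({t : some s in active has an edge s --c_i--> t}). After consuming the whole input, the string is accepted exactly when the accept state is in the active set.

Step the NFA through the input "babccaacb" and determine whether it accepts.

initial (ε-close {0}): {0,1,2,3,4,5,6,10,12,14}
'b' @ 1: {1,2,3,4,5,6,7,8,10,11,12,14,15}  (accept∈set)
'a' @ 2: {1,2,3,4,5,6,7,8,10,11,12,13,14}  (accept∈set)
'b' @ 3: {1,2,3,4,5,6,7,8,10,11,12,14,15}  (accept∈set)
'c' @ 4: {1,2,3,4,5,6,7,8,9,10,12,14}  (accept∈set)
'c' @ 5: {1,2,3,4,5,6,7,8,9,10,12,14}  (accept∈set)
'a' @ 6: {1,2,3,4,5,6,7,8,10,11,12,13,14}  (accept∈set)
'a' @ 7: {1,2,3,4,5,6,7,8,10,11,12,13,14}  (accept∈set)
'c' @ 8: {1,2,3,4,5,6,7,8,9,10,12,14}  (accept∈set)
'b' @ 9: {1,2,3,4,5,6,7,8,10,11,12,14,15}  (accept∈set)
end set {1,2,3,4,5,6,7,8,10,11,12,14,15} — state 1 in

Answer: ACCEPT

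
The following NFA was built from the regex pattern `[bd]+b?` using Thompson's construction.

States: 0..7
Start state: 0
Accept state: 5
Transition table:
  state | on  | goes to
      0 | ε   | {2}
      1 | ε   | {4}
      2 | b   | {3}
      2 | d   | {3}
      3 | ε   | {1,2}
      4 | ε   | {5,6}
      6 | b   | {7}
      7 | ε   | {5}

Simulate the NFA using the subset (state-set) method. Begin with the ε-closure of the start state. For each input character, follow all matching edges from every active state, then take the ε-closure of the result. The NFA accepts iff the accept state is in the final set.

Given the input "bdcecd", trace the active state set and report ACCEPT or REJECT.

S₀ = ε-closure({0}) = {0,2}
'b' @ 1: {1,2,3,4,5,6}  (accept∈set)
'd' @ 2: {1,2,3,4,5,6}  (accept∈set)
'c' @ 3: {}  — no active states
rest 'ecd' ignored (set empty)
final: {}; accept 5 not in set

Answer: REJECT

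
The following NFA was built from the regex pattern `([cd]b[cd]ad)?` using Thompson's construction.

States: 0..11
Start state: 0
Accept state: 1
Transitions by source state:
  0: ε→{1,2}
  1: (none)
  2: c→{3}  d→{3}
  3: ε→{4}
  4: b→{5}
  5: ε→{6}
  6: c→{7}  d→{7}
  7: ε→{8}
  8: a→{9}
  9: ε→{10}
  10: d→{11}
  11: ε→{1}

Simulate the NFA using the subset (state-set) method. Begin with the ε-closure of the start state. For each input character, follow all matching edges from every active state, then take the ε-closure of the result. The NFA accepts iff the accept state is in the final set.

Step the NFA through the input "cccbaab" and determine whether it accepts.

Answer: REJECT

Steps:
start: ε-closure({0}) = {0,1,2}
'c' @ 1: {3,4}
'c' @ 2: {}  — no active states
rest 'cbaab' ignored (set empty)
final: {}; accept 1 not in set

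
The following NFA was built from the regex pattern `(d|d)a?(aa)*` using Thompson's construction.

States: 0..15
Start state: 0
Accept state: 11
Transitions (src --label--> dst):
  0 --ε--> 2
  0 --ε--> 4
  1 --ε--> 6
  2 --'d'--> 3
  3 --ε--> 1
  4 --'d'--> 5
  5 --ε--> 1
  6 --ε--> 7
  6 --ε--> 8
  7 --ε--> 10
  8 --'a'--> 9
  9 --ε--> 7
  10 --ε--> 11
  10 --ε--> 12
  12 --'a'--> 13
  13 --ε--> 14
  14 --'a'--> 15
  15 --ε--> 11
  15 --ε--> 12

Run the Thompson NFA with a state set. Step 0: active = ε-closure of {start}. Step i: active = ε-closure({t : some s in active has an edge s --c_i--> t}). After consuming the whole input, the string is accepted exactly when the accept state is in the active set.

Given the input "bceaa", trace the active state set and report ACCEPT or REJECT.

Answer: REJECT

Trace:
S₀ = ε-closure({0}) = {0,2,4}
'b' @ 1: {}  — no active states
rest 'ceaa' ignored (set empty)
after full input: {}  (accept=11 not in)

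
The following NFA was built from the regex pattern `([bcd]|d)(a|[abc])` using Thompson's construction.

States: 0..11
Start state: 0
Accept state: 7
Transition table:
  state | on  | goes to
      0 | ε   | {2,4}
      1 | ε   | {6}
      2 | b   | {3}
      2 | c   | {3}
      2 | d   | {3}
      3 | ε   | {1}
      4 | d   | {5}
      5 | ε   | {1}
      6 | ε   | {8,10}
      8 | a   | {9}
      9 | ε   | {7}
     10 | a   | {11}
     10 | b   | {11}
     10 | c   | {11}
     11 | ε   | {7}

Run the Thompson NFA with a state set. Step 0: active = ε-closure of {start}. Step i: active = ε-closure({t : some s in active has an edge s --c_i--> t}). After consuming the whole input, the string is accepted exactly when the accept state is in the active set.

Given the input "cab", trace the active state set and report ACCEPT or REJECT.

Answer: REJECT

Steps:
S₀ = ε-closure({0}) = {0,2,4}
'c' @ 1: {1,3,6,8,10}
'a' @ 2: {7,9,11}  (accept∈set)
'b' @ 3: {}  — no active states
end set {} — state 7 not in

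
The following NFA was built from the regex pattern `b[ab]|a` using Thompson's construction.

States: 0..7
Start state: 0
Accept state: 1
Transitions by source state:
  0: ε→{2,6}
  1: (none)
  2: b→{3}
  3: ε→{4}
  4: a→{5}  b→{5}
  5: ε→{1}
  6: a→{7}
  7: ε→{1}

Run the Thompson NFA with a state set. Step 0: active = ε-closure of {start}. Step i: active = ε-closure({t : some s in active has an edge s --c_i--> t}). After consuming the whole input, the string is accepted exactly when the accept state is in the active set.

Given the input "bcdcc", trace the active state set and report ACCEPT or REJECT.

initial (ε-close {0}): {0,2,6}
'b' @ 1: {3,4}
'c' @ 2: {}  — state set empty
rest 'dcc' ignored (set empty)
final: {}; accept 1 not in set

Answer: REJECT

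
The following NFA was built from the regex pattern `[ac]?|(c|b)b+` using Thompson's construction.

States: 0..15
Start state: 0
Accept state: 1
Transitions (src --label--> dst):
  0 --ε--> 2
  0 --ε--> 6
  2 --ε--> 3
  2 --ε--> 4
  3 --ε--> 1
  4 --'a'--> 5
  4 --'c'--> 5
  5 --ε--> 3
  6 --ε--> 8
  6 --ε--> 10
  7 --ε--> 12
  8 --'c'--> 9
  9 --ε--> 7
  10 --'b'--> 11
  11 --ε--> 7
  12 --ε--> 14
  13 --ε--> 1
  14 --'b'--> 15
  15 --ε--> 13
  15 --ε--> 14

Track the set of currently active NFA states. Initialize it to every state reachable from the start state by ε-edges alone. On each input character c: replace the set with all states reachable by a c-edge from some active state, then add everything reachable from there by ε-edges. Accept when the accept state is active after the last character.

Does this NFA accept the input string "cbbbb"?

S₀ = ε-closure({0}) = {0,1,2,3,4,6,8,10}
'c' @ 1: {1,3,5,7,9,12,14}  (accept∈set)
'b' @ 2: {1,13,14,15}  (accept∈set)
'b' @ 3: {1,13,14,15}  (accept∈set)
'b' @ 4: {1,13,14,15}  (accept∈set)
'b' @ 5: {1,13,14,15}  (accept∈set)
after full input: {1,13,14,15}  (accept=1 in)

Answer: ACCEPT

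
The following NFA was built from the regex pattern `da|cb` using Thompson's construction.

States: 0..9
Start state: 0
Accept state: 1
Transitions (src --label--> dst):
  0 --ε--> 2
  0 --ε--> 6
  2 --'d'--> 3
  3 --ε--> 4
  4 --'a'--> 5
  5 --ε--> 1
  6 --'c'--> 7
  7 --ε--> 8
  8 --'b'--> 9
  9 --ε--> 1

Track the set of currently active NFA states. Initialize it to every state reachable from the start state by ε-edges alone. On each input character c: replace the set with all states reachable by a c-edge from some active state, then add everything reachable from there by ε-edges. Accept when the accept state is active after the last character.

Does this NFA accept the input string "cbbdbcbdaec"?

Answer: REJECT

Derivation:
S₀ = ε-closure({0}) = {0,2,6}
'c' @ 1: {7,8}
'b' @ 2: {1,9}  [accepting]
'b' @ 3: {}  — no active states
rest 'dbcbdaec' ignored (set empty)
end set {} — state 1 not in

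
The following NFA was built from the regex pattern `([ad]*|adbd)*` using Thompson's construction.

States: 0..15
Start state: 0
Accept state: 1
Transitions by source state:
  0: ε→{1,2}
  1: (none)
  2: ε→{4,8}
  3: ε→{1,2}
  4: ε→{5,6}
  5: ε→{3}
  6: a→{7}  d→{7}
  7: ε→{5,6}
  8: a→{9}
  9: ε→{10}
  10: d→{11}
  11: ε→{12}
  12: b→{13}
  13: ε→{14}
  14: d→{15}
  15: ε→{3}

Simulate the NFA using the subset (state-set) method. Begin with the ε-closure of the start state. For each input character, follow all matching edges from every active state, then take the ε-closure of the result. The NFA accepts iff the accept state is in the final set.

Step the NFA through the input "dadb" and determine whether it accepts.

Answer: REJECT

Trace:
initial (ε-close {0}): {0,1,2,3,4,5,6,8}
'd' @ 1: {1,2,3,4,5,6,7,8}  ✓accept
'a' @ 2: {1,2,3,4,5,6,7,8,9,10}  ✓accept
'd' @ 3: {1,2,3,4,5,6,7,8,11,12}  ✓accept
'b' @ 4: {13,14}
final: {13,14}; accept 1 not in set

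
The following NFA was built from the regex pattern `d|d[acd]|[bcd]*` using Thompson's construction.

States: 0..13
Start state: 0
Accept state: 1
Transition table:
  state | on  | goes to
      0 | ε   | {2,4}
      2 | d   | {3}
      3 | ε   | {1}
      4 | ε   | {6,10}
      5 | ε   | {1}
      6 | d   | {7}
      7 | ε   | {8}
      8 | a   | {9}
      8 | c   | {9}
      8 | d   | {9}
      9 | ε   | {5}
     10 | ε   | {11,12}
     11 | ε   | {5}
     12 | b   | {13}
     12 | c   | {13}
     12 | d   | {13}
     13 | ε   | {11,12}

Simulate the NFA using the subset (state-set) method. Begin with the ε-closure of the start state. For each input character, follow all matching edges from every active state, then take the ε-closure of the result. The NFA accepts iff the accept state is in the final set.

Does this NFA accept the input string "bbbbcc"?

initial (ε-close {0}): {0,1,2,4,5,6,10,11,12}
'b' @ 1: {1,5,11,12,13}  (accept∈set)
'b' @ 2: {1,5,11,12,13}  (accept∈set)
'b' @ 3: {1,5,11,12,13}  (accept∈set)
'b' @ 4: {1,5,11,12,13}  (accept∈set)
'c' @ 5: {1,5,11,12,13}  (accept∈set)
'c' @ 6: {1,5,11,12,13}  (accept∈set)
final: {1,5,11,12,13}; accept 1 in set

Answer: ACCEPT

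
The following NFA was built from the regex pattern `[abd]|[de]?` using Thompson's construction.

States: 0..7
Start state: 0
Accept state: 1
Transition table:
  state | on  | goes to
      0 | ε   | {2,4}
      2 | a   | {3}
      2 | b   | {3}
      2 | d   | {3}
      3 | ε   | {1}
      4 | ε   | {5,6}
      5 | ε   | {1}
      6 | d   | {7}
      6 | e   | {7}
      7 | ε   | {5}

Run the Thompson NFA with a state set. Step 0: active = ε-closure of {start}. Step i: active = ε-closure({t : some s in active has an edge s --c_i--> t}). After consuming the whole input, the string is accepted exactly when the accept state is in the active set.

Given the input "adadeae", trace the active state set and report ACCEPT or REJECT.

S₀ = ε-closure({0}) = {0,1,2,4,5,6}
'a' @ 1: {1,3}  (accept∈set)
'd' @ 2: {}  — dead — no transitions
rest 'adeae' ignored (set empty)
end set {} — state 1 not in

Answer: REJECT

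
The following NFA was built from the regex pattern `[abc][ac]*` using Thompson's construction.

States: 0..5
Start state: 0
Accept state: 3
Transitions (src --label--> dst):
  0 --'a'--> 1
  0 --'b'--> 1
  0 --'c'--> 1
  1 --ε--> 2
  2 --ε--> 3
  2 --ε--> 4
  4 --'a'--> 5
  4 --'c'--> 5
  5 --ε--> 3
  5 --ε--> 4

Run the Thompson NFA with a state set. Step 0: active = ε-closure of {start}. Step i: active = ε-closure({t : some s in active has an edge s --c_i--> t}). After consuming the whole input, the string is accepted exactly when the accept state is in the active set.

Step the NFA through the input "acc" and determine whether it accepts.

Answer: ACCEPT

Steps:
initial (ε-close {0}): {0}
'a' @ 1: {1,2,3,4}  ✓accept
'c' @ 2: {3,4,5}  ✓accept
'c' @ 3: {3,4,5}  ✓accept
after full input: {3,4,5}  (accept=3 in)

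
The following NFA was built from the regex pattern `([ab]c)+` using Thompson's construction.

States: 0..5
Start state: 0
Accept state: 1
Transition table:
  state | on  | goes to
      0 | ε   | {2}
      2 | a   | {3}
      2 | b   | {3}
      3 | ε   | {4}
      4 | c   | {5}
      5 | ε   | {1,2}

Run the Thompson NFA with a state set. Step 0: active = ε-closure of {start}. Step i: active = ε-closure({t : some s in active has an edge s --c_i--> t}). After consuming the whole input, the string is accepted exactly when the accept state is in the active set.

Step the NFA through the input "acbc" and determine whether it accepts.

Answer: ACCEPT

Derivation:
S₀ = ε-closure({0}) = {0,2}
'a' @ 1: {3,4}
'c' @ 2: {1,2,5}  ✓accept
'b' @ 3: {3,4}
'c' @ 4: {1,2,5}  ✓accept
after full input: {1,2,5}  (accept=1 in)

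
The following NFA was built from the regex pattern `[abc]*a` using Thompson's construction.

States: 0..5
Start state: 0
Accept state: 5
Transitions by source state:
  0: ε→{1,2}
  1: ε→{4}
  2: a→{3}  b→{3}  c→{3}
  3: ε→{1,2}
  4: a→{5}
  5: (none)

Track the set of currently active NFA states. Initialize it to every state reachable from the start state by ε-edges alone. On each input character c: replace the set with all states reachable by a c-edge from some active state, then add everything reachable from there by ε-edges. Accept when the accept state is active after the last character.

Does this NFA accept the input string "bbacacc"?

Answer: REJECT

Steps:
initial (ε-close {0}): {0,1,2,4}
'b' @ 1: {1,2,3,4}
'b' @ 2: {1,2,3,4}
'a' @ 3: {1,2,3,4,5}  (accept∈set)
'c' @ 4: {1,2,3,4}
'a' @ 5: {1,2,3,4,5}  (accept∈set)
'c' @ 6: {1,2,3,4}
'c' @ 7: {1,2,3,4}
after full input: {1,2,3,4}  (accept=5 not in)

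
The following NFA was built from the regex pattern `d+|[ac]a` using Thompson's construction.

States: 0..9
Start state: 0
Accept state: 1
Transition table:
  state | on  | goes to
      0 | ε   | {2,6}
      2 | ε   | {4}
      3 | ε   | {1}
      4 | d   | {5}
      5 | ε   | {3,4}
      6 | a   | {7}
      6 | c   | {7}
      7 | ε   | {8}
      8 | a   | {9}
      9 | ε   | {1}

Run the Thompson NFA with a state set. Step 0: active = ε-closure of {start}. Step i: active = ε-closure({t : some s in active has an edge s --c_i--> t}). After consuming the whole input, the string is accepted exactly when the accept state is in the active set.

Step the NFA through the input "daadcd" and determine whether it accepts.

start: ε-closure({0}) = {0,2,4,6}
'd' @ 1: {1,3,4,5}  [accepting]
'a' @ 2: {}  — no active states
rest 'adcd' ignored (set empty)
after full input: {}  (accept=1 not in)

Answer: REJECT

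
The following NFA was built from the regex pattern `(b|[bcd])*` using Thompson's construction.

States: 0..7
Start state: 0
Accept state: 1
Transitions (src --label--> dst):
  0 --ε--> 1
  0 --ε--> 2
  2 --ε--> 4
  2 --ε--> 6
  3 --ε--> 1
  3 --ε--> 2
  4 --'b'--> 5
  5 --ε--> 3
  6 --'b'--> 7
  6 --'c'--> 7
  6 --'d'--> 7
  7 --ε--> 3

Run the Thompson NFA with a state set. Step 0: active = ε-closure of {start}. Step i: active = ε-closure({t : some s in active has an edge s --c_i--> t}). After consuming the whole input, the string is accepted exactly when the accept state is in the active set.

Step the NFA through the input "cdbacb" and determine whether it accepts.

start: ε-closure({0}) = {0,1,2,4,6}
'c' @ 1: {1,2,3,4,6,7}  [accepting]
'd' @ 2: {1,2,3,4,6,7}  [accepting]
'b' @ 3: {1,2,3,4,5,6,7}  [accepting]
'a' @ 4: {}  — no active states
rest 'cb' ignored (set empty)
end set {} — state 1 not in

Answer: REJECT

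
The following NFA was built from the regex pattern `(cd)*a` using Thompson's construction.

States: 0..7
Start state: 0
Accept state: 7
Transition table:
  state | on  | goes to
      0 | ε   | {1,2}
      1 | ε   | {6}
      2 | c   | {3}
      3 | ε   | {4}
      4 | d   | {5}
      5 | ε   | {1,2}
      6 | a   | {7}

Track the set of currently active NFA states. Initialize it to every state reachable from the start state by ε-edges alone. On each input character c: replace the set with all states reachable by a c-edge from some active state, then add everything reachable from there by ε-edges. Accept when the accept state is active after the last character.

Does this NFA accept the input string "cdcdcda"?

start: ε-closure({0}) = {0,1,2,6}
'c' @ 1: {3,4}
'd' @ 2: {1,2,5,6}
'c' @ 3: {3,4}
'd' @ 4: {1,2,5,6}
'c' @ 5: {3,4}
'd' @ 6: {1,2,5,6}
'a' @ 7: {7}  [accepting]
after full input: {7}  (accept=7 in)

Answer: ACCEPT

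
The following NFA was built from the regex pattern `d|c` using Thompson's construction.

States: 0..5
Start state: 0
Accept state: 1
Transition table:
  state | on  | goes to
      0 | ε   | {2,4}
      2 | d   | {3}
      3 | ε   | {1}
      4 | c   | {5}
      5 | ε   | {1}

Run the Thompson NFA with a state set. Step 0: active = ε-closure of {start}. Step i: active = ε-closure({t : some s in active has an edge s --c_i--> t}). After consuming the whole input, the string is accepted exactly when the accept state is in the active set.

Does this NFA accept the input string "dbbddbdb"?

S₀ = ε-closure({0}) = {0,2,4}
'd' @ 1: {1,3}  ✓accept
'b' @ 2: {}  — dead — no transitions
rest 'bddbdb' ignored (set empty)
end set {} — state 1 not in

Answer: REJECT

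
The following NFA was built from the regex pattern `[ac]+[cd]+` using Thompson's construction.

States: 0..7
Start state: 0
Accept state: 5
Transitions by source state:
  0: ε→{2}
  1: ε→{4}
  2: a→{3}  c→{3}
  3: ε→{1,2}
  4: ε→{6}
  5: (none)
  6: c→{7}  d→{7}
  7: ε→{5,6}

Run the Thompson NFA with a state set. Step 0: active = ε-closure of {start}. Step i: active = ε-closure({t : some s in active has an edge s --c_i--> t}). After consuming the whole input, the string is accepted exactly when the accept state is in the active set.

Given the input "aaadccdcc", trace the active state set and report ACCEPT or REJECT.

initial (ε-close {0}): {0,2}
'a' @ 1: {1,2,3,4,6}
'a' @ 2: {1,2,3,4,6}
'a' @ 3: {1,2,3,4,6}
'd' @ 4: {5,6,7}  [accepting]
'c' @ 5: {5,6,7}  [accepting]
'c' @ 6: {5,6,7}  [accepting]
'd' @ 7: {5,6,7}  [accepting]
'c' @ 8: {5,6,7}  [accepting]
'c' @ 9: {5,6,7}  [accepting]
after full input: {5,6,7}  (accept=5 in)

Answer: ACCEPT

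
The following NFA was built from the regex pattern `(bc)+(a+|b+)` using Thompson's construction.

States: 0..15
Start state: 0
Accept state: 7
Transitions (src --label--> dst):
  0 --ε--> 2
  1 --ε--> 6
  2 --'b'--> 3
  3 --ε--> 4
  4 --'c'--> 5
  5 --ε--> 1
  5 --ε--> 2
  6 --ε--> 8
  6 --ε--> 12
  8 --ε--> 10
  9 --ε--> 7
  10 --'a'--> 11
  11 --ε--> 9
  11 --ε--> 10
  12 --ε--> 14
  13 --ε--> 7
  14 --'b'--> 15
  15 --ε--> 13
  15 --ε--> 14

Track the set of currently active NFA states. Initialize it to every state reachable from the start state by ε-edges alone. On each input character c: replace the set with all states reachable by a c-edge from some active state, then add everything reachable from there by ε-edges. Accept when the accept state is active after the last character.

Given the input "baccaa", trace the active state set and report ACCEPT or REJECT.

start: ε-closure({0}) = {0,2}
'b' @ 1: {3,4}
'a' @ 2: {}  — state set empty
rest 'ccaa' ignored (set empty)
final: {}; accept 7 not in set

Answer: REJECT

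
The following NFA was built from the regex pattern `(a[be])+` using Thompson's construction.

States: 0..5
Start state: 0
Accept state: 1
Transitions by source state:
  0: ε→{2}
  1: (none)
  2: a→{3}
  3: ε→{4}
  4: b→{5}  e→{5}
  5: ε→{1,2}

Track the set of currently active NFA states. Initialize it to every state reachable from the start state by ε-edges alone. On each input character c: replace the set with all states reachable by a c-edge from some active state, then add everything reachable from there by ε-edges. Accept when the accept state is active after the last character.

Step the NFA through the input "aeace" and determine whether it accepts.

initial (ε-close {0}): {0,2}
'a' @ 1: {3,4}
'e' @ 2: {1,2,5}  (accept∈set)
'a' @ 3: {3,4}
'c' @ 4: {}  — dead — no transitions
rest 'e' ignored (set empty)
final: {}; accept 1 not in set

Answer: REJECT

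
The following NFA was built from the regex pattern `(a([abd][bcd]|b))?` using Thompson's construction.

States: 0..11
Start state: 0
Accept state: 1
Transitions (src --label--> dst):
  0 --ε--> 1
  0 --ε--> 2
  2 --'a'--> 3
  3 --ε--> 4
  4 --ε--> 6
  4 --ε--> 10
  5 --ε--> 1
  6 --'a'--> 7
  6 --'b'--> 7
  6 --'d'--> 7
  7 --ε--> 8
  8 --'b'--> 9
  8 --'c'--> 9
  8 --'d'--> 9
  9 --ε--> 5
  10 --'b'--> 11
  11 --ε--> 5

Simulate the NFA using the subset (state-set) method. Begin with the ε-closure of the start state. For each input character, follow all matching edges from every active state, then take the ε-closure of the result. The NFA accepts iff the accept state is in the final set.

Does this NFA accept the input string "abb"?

start: ε-closure({0}) = {0,1,2}
'a' @ 1: {3,4,6,10}
'b' @ 2: {1,5,7,8,11}  [accepting]
'b' @ 3: {1,5,9}  [accepting]
after full input: {1,5,9}  (accept=1 in)

Answer: ACCEPT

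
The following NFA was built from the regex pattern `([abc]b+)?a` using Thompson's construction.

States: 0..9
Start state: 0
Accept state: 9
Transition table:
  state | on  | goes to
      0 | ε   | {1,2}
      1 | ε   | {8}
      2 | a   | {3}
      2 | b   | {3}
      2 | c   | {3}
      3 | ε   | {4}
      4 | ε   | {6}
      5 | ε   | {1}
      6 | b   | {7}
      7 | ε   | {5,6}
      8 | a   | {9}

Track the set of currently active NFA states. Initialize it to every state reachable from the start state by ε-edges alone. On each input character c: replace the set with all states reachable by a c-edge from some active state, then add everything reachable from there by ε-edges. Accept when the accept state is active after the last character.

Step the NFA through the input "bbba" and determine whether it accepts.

Answer: ACCEPT

Steps:
start: ε-closure({0}) = {0,1,2,8}
'b' @ 1: {3,4,6}
'b' @ 2: {1,5,6,7,8}
'b' @ 3: {1,5,6,7,8}
'a' @ 4: {9}  [accepting]
end set {9} — state 9 in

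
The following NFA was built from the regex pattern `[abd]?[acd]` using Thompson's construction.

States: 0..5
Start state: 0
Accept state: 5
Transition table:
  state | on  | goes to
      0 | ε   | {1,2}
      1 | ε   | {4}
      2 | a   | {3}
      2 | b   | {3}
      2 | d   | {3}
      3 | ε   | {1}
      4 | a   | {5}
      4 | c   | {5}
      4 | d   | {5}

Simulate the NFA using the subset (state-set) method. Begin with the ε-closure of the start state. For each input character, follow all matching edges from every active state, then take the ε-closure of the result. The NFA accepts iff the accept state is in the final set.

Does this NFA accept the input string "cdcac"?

start: ε-closure({0}) = {0,1,2,4}
'c' @ 1: {5}  [accepting]
'd' @ 2: {}  — state set empty
rest 'cac' ignored (set empty)
after full input: {}  (accept=5 not in)

Answer: REJECT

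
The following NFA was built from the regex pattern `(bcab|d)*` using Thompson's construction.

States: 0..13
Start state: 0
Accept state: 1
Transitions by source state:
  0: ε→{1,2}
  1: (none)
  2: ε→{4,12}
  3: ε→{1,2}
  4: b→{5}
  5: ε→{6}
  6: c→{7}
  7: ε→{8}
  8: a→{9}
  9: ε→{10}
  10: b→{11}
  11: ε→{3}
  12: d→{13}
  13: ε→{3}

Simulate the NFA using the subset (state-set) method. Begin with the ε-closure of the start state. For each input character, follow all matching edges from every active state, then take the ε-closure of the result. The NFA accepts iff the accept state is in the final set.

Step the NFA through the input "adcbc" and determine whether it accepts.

initial (ε-close {0}): {0,1,2,4,12}
'a' @ 1: {}  — state set empty
rest 'dcbc' ignored (set empty)
final: {}; accept 1 not in set

Answer: REJECT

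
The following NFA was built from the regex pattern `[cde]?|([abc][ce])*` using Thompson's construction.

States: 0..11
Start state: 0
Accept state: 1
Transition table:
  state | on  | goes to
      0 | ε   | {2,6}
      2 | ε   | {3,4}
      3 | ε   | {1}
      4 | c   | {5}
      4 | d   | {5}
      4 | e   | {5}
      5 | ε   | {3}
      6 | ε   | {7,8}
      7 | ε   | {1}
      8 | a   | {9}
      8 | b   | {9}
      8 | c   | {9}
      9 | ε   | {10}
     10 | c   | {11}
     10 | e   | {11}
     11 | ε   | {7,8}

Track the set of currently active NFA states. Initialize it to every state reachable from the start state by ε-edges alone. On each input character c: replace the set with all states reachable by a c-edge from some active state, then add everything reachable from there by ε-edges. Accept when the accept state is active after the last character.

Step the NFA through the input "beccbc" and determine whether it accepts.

S₀ = ε-closure({0}) = {0,1,2,3,4,6,7,8}
'b' @ 1: {9,10}
'e' @ 2: {1,7,8,11}  (accept∈set)
'c' @ 3: {9,10}
'c' @ 4: {1,7,8,11}  (accept∈set)
'b' @ 5: {9,10}
'c' @ 6: {1,7,8,11}  (accept∈set)
end set {1,7,8,11} — state 1 in

Answer: ACCEPT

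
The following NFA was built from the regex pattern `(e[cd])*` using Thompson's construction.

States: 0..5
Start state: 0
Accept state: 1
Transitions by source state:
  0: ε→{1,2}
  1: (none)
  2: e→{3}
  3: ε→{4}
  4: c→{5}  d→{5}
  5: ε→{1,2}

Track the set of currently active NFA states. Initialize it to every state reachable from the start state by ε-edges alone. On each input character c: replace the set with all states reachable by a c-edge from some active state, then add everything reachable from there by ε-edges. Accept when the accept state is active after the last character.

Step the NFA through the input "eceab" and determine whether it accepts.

S₀ = ε-closure({0}) = {0,1,2}
'e' @ 1: {3,4}
'c' @ 2: {1,2,5}  ✓accept
'e' @ 3: {3,4}
'a' @ 4: {}  — state set empty
rest 'b' ignored (set empty)
after full input: {}  (accept=1 not in)

Answer: REJECT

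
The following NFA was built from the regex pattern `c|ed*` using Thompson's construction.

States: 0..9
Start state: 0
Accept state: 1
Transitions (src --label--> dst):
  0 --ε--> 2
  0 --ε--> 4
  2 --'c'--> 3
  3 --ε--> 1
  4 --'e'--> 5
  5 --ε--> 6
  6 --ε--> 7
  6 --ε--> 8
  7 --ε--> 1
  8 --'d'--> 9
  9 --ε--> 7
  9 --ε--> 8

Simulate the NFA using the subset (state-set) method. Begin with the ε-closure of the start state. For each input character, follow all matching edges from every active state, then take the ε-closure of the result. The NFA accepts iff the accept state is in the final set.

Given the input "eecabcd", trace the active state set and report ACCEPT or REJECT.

start: ε-closure({0}) = {0,2,4}
'e' @ 1: {1,5,6,7,8}  ✓accept
'e' @ 2: {}  — state set empty
rest 'cabcd' ignored (set empty)
end set {} — state 1 not in

Answer: REJECT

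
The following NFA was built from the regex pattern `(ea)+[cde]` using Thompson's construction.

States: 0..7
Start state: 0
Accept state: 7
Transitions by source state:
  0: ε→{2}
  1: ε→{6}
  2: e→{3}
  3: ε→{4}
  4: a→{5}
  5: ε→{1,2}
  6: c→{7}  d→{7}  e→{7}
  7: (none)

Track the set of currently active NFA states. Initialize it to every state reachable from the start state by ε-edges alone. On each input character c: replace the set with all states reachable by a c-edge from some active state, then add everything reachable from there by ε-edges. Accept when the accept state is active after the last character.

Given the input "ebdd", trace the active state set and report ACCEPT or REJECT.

Answer: REJECT

Trace:
initial (ε-close {0}): {0,2}
'e' @ 1: {3,4}
'b' @ 2: {}  — state set empty
rest 'dd' ignored (set empty)
after full input: {}  (accept=7 not in)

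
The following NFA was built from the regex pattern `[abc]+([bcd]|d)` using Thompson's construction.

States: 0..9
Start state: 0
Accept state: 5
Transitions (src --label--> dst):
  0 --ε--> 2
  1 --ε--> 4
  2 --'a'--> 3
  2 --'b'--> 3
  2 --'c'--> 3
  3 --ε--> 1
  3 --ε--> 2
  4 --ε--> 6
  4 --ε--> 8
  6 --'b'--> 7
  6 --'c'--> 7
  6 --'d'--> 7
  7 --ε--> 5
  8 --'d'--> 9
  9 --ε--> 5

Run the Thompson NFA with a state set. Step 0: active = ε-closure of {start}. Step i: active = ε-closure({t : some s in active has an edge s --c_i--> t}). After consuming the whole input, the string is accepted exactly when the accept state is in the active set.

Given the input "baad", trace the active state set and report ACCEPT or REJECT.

initial (ε-close {0}): {0,2}
'b' @ 1: {1,2,3,4,6,8}
'a' @ 2: {1,2,3,4,6,8}
'a' @ 3: {1,2,3,4,6,8}
'd' @ 4: {5,7,9}  (accept∈set)
final: {5,7,9}; accept 5 in set

Answer: ACCEPT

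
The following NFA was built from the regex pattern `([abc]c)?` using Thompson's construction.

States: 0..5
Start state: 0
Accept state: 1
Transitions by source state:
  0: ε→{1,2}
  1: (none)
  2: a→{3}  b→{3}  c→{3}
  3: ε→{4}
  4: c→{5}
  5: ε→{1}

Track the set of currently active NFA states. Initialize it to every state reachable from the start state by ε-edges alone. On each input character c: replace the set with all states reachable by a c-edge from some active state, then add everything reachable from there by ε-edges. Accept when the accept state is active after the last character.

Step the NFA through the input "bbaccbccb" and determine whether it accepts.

Answer: REJECT

Trace:
start: ε-closure({0}) = {0,1,2}
'b' @ 1: {3,4}
'b' @ 2: {}  — state set empty
rest 'accbccb' ignored (set empty)
final: {}; accept 1 not in set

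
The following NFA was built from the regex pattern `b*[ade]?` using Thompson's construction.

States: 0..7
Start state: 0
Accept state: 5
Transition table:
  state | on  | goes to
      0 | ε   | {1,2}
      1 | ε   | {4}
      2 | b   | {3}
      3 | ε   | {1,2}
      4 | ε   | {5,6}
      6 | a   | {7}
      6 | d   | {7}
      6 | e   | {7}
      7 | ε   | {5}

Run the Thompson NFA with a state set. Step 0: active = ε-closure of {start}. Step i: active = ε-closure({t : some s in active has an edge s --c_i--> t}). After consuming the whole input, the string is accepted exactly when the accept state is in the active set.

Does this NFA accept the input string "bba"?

S₀ = ε-closure({0}) = {0,1,2,4,5,6}
'b' @ 1: {1,2,3,4,5,6}  ✓accept
'b' @ 2: {1,2,3,4,5,6}  ✓accept
'a' @ 3: {5,7}  ✓accept
end set {5,7} — state 5 in

Answer: ACCEPT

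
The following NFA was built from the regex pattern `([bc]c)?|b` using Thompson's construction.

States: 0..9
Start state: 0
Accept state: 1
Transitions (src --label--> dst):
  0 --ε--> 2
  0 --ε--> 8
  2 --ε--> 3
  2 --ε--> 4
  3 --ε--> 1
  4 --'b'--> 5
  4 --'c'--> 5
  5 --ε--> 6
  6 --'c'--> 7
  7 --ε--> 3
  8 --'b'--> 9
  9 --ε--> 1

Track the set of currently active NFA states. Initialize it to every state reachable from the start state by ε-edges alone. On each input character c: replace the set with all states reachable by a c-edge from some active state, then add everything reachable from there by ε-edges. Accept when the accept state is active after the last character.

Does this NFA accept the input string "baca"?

initial (ε-close {0}): {0,1,2,3,4,8}
'b' @ 1: {1,5,6,9}  [accepting]
'a' @ 2: {}  — state set empty
rest 'ca' ignored (set empty)
final: {}; accept 1 not in set

Answer: REJECT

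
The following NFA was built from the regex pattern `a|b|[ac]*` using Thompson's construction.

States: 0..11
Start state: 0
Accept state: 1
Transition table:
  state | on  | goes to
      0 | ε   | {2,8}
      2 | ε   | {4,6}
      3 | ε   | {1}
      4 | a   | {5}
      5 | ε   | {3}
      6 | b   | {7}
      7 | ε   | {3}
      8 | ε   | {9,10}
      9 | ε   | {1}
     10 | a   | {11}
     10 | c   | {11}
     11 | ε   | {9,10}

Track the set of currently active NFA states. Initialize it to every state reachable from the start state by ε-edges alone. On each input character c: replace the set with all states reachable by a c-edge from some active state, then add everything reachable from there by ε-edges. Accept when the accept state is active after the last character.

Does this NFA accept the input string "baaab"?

Answer: REJECT

Steps:
start: ε-closure({0}) = {0,1,2,4,6,8,9,10}
'b' @ 1: {1,3,7}  [accepting]
'a' @ 2: {}  — state set empty
rest 'aab' ignored (set empty)
end set {} — state 1 not in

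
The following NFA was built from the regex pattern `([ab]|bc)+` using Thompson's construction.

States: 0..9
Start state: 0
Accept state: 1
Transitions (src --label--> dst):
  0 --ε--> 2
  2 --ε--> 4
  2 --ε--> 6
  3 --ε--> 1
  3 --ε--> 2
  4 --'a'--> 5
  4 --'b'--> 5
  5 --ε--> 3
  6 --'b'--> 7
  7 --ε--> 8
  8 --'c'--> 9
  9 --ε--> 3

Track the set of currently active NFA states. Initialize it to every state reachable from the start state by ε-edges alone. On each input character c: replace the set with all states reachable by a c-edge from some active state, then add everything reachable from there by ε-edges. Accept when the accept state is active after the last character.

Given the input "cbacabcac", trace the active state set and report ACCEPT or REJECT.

Answer: REJECT

Steps:
initial (ε-close {0}): {0,2,4,6}
'c' @ 1: {}  — no active states
rest 'bacabcac' ignored (set empty)
final: {}; accept 1 not in set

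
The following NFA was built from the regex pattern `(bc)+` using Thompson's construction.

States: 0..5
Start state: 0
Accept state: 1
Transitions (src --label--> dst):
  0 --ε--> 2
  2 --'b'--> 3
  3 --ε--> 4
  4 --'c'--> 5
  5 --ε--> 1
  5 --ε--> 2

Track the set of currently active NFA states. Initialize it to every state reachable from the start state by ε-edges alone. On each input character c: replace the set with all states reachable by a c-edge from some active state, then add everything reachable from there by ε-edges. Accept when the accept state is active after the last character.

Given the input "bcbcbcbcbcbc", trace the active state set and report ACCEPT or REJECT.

S₀ = ε-closure({0}) = {0,2}
'b' @ 1: {3,4}
'c' @ 2: {1,2,5}  (accept∈set)
'b' @ 3: {3,4}
'c' @ 4: {1,2,5}  (accept∈set)
'b' @ 5: {3,4}
'c' @ 6: {1,2,5}  (accept∈set)
'b' @ 7: {3,4}
'c' @ 8: {1,2,5}  (accept∈set)
'b' @ 9: {3,4}
'c' @ 10: {1,2,5}  (accept∈set)
'b' @ 11: {3,4}
'c' @ 12: {1,2,5}  (accept∈set)
after full input: {1,2,5}  (accept=1 in)

Answer: ACCEPT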